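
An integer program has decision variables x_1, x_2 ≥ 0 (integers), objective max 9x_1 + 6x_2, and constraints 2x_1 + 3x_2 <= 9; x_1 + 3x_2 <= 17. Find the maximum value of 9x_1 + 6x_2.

36

(x_1,x_2)=(4,0) is feasible, giving 36.
(x_1,x_2)=(3,1) is feasible, giving 33.
(x_1,x_2)=(3,0) is feasible, giving 27.
The best lattice point is (4,0), giving 36.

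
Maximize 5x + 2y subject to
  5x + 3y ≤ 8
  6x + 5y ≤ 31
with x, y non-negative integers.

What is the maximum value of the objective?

7

Relaxing integrality, the LP optimum is 8.00 at (x,y) = (1.6, 0), which is not an integer point.
(x,y)=(1,1): 5·1+3·1=8≤8, 6·1+5·1=11≤31, objective 7.
(x,y)=(1,0): 5·1+3·0=5≤8, 6·1+5·0=6≤31, objective 5.
(x,y)=(0,2): 5·0+3·2=6≤8, 6·0+5·2=10≤31, objective 4.
(x,y)=(0,1): 5·0+3·1=3≤8, 6·0+5·1=5≤31, objective 2.
Maximum is 7 at (x,y)=(1,1).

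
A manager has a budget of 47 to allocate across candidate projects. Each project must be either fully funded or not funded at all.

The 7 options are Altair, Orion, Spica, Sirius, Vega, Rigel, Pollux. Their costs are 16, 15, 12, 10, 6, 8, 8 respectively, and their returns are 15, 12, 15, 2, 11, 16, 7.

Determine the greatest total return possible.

This is a 0-1 knapsack instance.
Take Altair, Spica, Vega, and Rigel: cost 16 + 12 + 6 + 8 = 42 ≤ 47, return 15 + 15 + 11 + 16 = 57.
No other feasible combination does better.

57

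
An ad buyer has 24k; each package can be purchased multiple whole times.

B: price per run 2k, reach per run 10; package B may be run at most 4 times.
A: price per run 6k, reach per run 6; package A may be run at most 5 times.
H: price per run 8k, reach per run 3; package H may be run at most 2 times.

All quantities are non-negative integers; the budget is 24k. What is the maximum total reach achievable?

52

This is a bounded integer knapsack.
B has the best ratio (10/2); taking only B gives at most 4×10 = 40 (stopped by the supply cap of 4).
Mixing does better — 4×B and 2×A: price 20 ≤ 24, reach 4·10 + 2·6 = 52.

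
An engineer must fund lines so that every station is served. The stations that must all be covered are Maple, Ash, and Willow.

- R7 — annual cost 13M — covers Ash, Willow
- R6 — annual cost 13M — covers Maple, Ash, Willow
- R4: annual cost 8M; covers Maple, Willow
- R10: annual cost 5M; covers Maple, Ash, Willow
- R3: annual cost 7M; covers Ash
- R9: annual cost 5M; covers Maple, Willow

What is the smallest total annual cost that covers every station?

R10 alone covers Maple, Ash, Willow — every station.
Total annual cost: 5.
No cover costs less than 5.

5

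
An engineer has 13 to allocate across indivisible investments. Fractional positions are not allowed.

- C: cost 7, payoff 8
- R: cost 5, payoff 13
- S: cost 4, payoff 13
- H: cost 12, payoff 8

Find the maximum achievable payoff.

Treat it as a binary knapsack problem.
Take R and S: cost 5 + 4 = 9 ≤ 13, payoff 13 + 13 = 26.
No other feasible combination does better.

26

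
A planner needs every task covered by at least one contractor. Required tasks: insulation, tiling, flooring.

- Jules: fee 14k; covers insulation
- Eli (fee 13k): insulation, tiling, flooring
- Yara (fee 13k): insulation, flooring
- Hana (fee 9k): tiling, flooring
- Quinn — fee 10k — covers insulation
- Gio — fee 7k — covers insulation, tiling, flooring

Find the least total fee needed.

This is an integer covering problem.
Gio alone covers insulation, tiling, flooring — every task.
Total fee: 7.
No cover costs less than 7.

7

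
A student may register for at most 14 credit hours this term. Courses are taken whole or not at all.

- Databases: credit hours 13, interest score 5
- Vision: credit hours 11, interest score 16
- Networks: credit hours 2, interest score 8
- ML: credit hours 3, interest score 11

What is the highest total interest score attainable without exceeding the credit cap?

Allowing fractional choices, the relaxed optimum would be about 32.1, but courses are indivisible.
Networks + ML: credit hours 2 + 3 = 5 ≤ 14, interest score 8 + 11 = 19.
Vision + ML: credit hours 11 + 3 = 14 ≤ 14, interest score 16 + 11 = 27.
Vision + Networks: credit hours 11 + 2 = 13 ≤ 14, interest score 16 + 8 = 24.
Best is Vision and ML with total interest score 27.

27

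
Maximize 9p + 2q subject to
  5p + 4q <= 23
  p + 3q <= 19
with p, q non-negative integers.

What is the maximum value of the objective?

Relaxing integrality, the LP optimum is 41.40 at (p,q) = (4.6, 0), which is not an integer point.
(p,q)=(4,0): 5·4+4·0=20≤23, 1·4+3·0=4≤19, objective 36.
(p,q)=(3,1): 5·3+4·1=19≤23, 1·3+3·1=6≤19, objective 29.
No feasible integer point exceeds 36.

36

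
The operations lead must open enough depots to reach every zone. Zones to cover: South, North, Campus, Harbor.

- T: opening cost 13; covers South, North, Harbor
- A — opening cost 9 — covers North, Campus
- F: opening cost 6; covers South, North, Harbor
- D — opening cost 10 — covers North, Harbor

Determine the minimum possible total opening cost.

This is an integer covering problem.
Choose A and F: together they cover South, North, Campus, Harbor — every zone.
Total opening cost: 9 + 6 = 15.

15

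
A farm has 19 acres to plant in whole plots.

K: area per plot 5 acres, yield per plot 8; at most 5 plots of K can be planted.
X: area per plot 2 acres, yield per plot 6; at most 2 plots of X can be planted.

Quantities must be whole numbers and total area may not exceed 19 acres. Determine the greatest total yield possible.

36

Take 3×K and 2×X: area 19 ≤ 19, yield 3·8 + 2·6 = 36.
X has the best ratio (6/2) and is taken to its limit of 2; remaining capacity is filled optimally with the others.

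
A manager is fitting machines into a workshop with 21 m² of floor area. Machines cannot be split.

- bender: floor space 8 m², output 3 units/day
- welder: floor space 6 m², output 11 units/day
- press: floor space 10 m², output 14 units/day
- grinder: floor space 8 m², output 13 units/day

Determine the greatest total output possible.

27

Allowing fractional choices, the relaxed optimum would be about 33.8, but machines are indivisible.
welder + grinder: floor space 6 + 8 = 14 ≤ 21, output 11 + 13 = 24.
press + grinder: floor space 10 + 8 = 18 ≤ 21, output 14 + 13 = 27.
welder + press: floor space 6 + 10 = 16 ≤ 21, output 11 + 14 = 25.
Best is press and grinder with total output 27.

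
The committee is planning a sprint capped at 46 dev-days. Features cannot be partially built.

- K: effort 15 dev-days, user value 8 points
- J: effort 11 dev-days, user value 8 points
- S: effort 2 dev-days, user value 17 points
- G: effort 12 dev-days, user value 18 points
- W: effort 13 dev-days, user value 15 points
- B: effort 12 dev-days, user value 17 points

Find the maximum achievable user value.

67

Treat it as a binary knapsack problem.
Allowing fractional choices, the relaxed optimum would be about 72.1, but features are indivisible.
S + G + W + B: effort 2 + 12 + 13 + 12 = 39 ≤ 46, user value 17 + 18 + 15 + 17 = 67.
J + S + G + B: effort 11 + 2 + 12 + 12 = 37 ≤ 46, user value 8 + 17 + 18 + 17 = 60.
Best is S, G, W, and B with total user value 67.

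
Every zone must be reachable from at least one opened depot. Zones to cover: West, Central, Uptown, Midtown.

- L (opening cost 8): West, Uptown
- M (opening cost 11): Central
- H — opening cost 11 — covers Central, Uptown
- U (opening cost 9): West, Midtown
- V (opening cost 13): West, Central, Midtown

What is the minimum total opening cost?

The greedy cost-per-new-zone heuristic would pick L and V for 21, but a cheaper cover exists.
Choose H and U: together they cover West, Central, Uptown, Midtown — every zone.
Total opening cost: 11 + 9 = 20.
No cover costs less than 20.

20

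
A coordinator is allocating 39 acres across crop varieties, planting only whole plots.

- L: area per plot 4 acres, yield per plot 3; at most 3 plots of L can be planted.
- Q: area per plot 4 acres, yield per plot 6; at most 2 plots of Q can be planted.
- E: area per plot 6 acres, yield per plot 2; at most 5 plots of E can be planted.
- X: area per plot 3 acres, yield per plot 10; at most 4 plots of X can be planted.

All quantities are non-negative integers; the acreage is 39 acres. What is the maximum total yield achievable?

63

3×L, 2×Q, and 4×X: area 32 ≤ 39, yield 3·3 + 2·6 + 4·10 = 61.
3×L, 2×Q, 1×E, and 4×X: area 38 ≤ 39, yield 3·3 + 2·6 + 1·2 + 4·10 = 63.
Best is 63.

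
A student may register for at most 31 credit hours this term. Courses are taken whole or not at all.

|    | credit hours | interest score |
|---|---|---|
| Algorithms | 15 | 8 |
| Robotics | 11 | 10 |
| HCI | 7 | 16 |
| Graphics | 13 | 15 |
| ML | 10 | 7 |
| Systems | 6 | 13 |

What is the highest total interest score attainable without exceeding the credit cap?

44

Robotics + HCI + Graphics: credit hours 11 + 7 + 13 = 31 ≤ 31, interest score 10 + 16 + 15 = 41.
HCI + Graphics + Systems: credit hours 7 + 13 + 6 = 26 ≤ 31, interest score 16 + 15 + 13 = 44.
Best is HCI, Graphics, and Systems with total interest score 44.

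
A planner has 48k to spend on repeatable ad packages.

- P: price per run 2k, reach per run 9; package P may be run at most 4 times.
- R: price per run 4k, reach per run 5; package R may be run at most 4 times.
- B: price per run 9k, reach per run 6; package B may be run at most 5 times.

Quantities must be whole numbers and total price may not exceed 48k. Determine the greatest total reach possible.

4×P, 3×R, and 3×B: price 47 ≤ 48, reach 4·9 + 3·5 + 3·6 = 69.
4×P, 4×R, and 2×B: price 42 ≤ 48, reach 4·9 + 4·5 + 2·6 = 68.
Best is 69.

69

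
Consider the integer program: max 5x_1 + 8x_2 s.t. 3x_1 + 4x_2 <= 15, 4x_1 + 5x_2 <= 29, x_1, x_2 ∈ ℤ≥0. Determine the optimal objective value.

Relaxing integrality, the LP optimum is 30.00 at (x_1,x_2) = (0, 3.75), which is not an integer point.
(x_1,x_2)=(1,3): 3·1+4·3=15≤15, 4·1+5·3=19≤29, objective 29.
(x_1,x_2)=(2,2): 3·2+4·2=14≤15, 4·2+5·2=18≤29, objective 26.
(x_1,x_2)=(0,3): 3·0+4·3=12≤15, 4·0+5·3=15≤29, objective 24.
The best lattice point is (1,3), giving 29.

29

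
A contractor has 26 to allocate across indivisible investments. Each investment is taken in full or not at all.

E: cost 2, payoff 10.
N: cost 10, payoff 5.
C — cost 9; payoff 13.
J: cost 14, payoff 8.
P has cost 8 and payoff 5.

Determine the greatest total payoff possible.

Allowing fractional choices, the relaxed optimum would be about 32.0, but investments are indivisible.
E + N + C: cost 2 + 10 + 9 = 21 ≤ 26, payoff 10 + 5 + 13 = 28.
E + C + J: cost 2 + 9 + 14 = 25 ≤ 26, payoff 10 + 13 + 8 = 31.
E + C + P: cost 2 + 9 + 8 = 19 ≤ 26, payoff 10 + 13 + 5 = 28.
Best is E, C, and J with total payoff 31.

31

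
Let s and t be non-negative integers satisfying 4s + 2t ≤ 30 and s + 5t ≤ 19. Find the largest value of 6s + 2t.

The continuous relaxation peaks at (7.5, 0) with value 45.00; rounding to a feasible lattice point costs some objective.
(s,t)=(7,1): 4·7+2·1=30≤30, 1·7+5·1=12≤19, objective 44.
(s,t)=(7,0): 4·7+2·0=28≤30, 1·7+5·0=7≤19, objective 42.
(s,t)=(6,2): 4·6+2·2=28≤30, 1·6+5·2=16≤19, objective 40.
Maximum is 44 at (s,t)=(7,1).

44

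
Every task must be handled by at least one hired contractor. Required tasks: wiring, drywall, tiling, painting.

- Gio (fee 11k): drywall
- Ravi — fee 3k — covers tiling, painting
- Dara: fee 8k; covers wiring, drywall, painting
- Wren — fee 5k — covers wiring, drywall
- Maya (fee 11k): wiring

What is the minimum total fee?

8

Choose Ravi and Wren: together they cover wiring, drywall, tiling, painting — every task.
Total fee: 3 + 5 = 8.
No cover costs less than 8.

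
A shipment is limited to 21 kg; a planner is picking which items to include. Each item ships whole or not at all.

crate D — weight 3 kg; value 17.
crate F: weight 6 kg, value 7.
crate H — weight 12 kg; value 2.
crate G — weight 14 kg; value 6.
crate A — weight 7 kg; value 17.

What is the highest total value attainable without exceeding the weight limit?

Treat it as a binary knapsack problem.
Allowing fractional choices, the relaxed optimum would be about 43.1, but items are indivisible.
crate D + crate A: weight 3 + 7 = 10 ≤ 21, value 17 + 17 = 34.
crate D + crate F + crate A: weight 3 + 6 + 7 = 16 ≤ 21, value 17 + 7 + 17 = 41.
Best is crate D, crate F, and crate A with total value 41.

41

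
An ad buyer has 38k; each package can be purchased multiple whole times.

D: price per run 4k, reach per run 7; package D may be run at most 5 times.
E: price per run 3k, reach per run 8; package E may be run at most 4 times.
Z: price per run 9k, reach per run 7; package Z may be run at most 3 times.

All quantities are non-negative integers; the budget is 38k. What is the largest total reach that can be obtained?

E has the best ratio (8/3); taking only E gives at most 4×8 = 32 (stopped by the supply cap of 4).
Mixing does better — 4×D, 4×E, and 1×Z: price 37 ≤ 38, reach 4·7 + 4·8 + 1·7 = 67.

67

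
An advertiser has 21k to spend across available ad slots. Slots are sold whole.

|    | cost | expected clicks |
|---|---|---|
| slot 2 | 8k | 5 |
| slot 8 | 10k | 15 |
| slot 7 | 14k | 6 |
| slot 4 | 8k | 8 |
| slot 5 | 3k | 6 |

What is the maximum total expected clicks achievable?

slot 2 + slot 8 + slot 5: cost 8 + 10 + 3 = 21 ≤ 21, expected clicks 5 + 15 + 6 = 26.
slot 8 + slot 4 + slot 5: cost 10 + 8 + 3 = 21 ≤ 21, expected clicks 15 + 8 + 6 = 29.
slot 8 + slot 4: cost 10 + 8 = 18 ≤ 21, expected clicks 15 + 8 = 23.
Best is slot 8, slot 4, and slot 5 with total expected clicks 29.

29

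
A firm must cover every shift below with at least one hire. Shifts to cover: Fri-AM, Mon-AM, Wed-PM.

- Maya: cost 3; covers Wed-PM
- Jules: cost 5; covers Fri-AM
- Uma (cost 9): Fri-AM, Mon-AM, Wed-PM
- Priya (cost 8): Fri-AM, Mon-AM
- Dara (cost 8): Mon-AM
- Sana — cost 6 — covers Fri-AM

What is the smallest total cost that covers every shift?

This is a weighted set-cover instance.
Uma alone covers Fri-AM, Mon-AM, Wed-PM — every shift.
Total cost: 9.

9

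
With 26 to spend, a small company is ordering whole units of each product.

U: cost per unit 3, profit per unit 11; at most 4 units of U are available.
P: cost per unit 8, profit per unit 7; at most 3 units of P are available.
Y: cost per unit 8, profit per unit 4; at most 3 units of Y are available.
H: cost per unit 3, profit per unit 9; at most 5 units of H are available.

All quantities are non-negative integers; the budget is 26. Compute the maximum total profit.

4×U and 4×H: cost 24 ≤ 26, profit 4·11 + 4·9 = 80.
3×U and 5×H: cost 24 ≤ 26, profit 3·11 + 5·9 = 78.
Best is 80.

80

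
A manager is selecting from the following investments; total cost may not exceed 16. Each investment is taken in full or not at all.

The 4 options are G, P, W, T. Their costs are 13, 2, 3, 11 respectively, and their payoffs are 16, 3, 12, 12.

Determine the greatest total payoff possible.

28

This is a 0-1 knapsack instance.
Allowing fractional choices, the relaxed optimum would be about 28.5, but investments are indivisible.
G + W: cost 13 + 3 = 16 ≤ 16, payoff 16 + 12 = 28.
P + W + T: cost 2 + 3 + 11 = 16 ≤ 16, payoff 3 + 12 + 12 = 27.
Best is G and W with total payoff 28.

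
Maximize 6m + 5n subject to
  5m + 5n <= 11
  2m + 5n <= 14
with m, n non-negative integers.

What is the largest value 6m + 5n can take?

12

Relaxing integrality, the LP optimum is 13.20 at (m,n) = (2.2, 0), which is not an integer point.
(m,n)=(2,0): 5·2+5·0=10≤11, 2·2+5·0=4≤14, objective 12.
(m,n)=(1,1): 5·1+5·1=10≤11, 2·1+5·1=7≤14, objective 11.
No feasible integer point exceeds 12.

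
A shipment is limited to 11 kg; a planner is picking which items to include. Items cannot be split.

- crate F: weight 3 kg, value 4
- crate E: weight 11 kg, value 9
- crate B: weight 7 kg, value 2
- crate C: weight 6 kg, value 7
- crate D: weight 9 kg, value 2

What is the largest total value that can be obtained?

11

crate F + crate C: weight 3 + 6 = 9 ≤ 11, value 4 + 7 = 11.
crate E: weight 11 ≤ 11, value 9.
Best is crate F and crate C with total value 11.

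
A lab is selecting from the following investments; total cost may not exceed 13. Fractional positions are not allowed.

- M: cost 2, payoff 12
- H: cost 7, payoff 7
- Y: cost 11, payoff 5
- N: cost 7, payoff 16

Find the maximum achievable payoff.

M + N: cost 2 + 7 = 9 ≤ 13, payoff 12 + 16 = 28.
M + H: cost 2 + 7 = 9 ≤ 13, payoff 12 + 7 = 19.
Best is M and N with total payoff 28.

28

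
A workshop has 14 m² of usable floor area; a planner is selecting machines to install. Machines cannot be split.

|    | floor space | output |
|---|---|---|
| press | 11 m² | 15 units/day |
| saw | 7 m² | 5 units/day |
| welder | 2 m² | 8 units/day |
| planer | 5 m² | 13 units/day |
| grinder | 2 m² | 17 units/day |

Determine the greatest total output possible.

38

welder + planer + grinder: floor space 2 + 5 + 2 = 9 ≤ 14, output 8 + 13 + 17 = 38.
press + grinder: floor space 11 + 2 = 13 ≤ 14, output 15 + 17 = 32.
saw + planer + grinder: floor space 7 + 5 + 2 = 14 ≤ 14, output 5 + 13 + 17 = 35.
Best is welder, planer, and grinder with total output 38.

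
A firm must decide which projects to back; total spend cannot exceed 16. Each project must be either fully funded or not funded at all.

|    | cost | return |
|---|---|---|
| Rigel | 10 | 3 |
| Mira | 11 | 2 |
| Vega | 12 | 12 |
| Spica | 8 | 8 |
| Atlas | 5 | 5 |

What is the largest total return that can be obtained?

13

Vega: cost 12 ≤ 16, return 12.
Spica + Atlas: cost 8 + 5 = 13 ≤ 16, return 8 + 5 = 13.
Best is Spica and Atlas with total return 13.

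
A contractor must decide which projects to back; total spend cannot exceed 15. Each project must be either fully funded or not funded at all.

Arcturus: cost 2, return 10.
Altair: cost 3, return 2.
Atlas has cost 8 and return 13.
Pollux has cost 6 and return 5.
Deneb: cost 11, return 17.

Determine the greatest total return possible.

27

Treat it as a binary knapsack problem.
Allowing fractional choices, the relaxed optimum would be about 30.7, but projects are indivisible.
Arcturus + Altair + Atlas: cost 2 + 3 + 8 = 13 ≤ 15, return 10 + 2 + 13 = 25.
Arcturus + Deneb: cost 2 + 11 = 13 ≤ 15, return 10 + 17 = 27.
Best is Arcturus and Deneb with total return 27.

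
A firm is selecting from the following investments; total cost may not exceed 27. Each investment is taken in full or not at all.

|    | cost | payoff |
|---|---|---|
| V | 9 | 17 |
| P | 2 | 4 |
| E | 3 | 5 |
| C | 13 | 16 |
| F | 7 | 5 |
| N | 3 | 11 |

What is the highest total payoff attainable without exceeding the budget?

Treat it as a binary knapsack problem.
Allowing fractional choices, the relaxed optimum would be about 49.3, but investments are indivisible.
V + C + N: cost 9 + 13 + 3 = 25 ≤ 27, payoff 17 + 16 + 11 = 44.
V + P + E + F + N: cost 9 + 2 + 3 + 7 + 3 = 24 ≤ 27, payoff 17 + 4 + 5 + 5 + 11 = 42.
V + P + C + N: cost 9 + 2 + 13 + 3 = 27 ≤ 27, payoff 17 + 4 + 16 + 11 = 48.
Best is V, P, C, and N with total payoff 48.

48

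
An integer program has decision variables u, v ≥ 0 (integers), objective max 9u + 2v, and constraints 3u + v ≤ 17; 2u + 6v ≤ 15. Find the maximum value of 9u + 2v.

The continuous relaxation peaks at (5.67, 0) with value 51.00; rounding to a feasible lattice point costs some objective.
(u,v)=(5,0): 3·5+1·0=15≤17, 2·5+6·0=10≤15, objective 45.
(u,v)=(4,1): 3·4+1·1=13≤17, 2·4+6·1=14≤15, objective 38.
(u,v)=(4,0): 3·4+1·0=12≤17, 2·4+6·0=8≤15, objective 36.
Maximum is 45 at (u,v)=(5,0).

45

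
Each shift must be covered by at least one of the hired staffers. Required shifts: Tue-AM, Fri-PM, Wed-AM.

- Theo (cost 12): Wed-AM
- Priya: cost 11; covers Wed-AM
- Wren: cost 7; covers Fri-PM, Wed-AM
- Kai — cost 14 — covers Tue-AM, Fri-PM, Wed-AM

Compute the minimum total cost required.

The greedy cost-per-new-shift heuristic would pick Wren and Kai for 21, but a cheaper cover exists.
Kai alone covers Tue-AM, Fri-PM, Wed-AM — every shift.
Total cost: 14.
No cover costs less than 14.

14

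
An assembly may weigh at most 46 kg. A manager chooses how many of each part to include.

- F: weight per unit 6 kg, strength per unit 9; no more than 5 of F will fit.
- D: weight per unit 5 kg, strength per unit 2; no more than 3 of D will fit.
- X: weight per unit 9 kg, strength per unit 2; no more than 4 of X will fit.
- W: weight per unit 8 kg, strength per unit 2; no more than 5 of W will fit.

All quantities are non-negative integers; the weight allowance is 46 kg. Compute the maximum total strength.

F has the best ratio (9/6); taking only F gives at most 5×9 = 45 (stopped by the supply cap of 5).
Mixing does better — 5×F and 3×D: weight 45 ≤ 46, strength 5·9 + 3·2 = 51.

51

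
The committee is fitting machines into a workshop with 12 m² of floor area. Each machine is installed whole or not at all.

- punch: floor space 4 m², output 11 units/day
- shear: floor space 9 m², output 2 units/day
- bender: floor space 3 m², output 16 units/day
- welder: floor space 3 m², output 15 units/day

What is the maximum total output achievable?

Allowing fractional choices, the relaxed optimum would be about 42.4, but machines are indivisible.
bender + welder: floor space 3 + 3 = 6 ≤ 12, output 16 + 15 = 31.
punch + bender + welder: floor space 4 + 3 + 3 = 10 ≤ 12, output 11 + 16 + 15 = 42.
Best is punch, bender, and welder with total output 42.

42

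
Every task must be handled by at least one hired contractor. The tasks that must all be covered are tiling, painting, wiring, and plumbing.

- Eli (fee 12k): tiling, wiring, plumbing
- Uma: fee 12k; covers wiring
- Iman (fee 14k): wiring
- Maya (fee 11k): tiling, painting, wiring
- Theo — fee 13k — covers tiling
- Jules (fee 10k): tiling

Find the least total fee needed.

23

This is an integer covering problem.
Choose Eli and Maya: together they cover tiling, painting, wiring, plumbing — every task.
Total fee: 12 + 11 = 23.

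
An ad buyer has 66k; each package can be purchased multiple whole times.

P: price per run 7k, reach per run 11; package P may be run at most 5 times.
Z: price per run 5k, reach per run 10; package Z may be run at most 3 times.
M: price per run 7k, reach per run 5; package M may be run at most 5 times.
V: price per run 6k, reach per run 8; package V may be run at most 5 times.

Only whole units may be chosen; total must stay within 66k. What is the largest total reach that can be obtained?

This is a bounded integer knapsack.
Take 3×P, 3×Z, and 5×V: price 66 ≤ 66, reach 3·11 + 3·10 + 5·8 = 103.
Z has the best ratio (10/5) and is taken to its limit of 3; remaining capacity is filled optimally with the others.

103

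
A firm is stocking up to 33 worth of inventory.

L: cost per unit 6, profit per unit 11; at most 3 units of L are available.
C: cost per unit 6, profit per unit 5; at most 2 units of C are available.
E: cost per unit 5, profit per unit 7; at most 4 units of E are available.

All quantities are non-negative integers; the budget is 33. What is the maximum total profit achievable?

This is a bounded integer knapsack.
Take 3×L and 3×E: cost 33 ≤ 33, profit 3·11 + 3·7 = 54.
L has the best ratio (11/6) and is taken to its limit of 3; remaining capacity is filled optimally with the others.

54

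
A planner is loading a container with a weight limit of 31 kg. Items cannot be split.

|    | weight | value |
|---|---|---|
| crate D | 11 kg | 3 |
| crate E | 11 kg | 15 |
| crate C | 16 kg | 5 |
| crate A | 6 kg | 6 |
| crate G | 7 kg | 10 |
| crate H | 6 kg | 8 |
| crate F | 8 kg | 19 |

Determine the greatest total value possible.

crate E + crate G + crate F: weight 11 + 7 + 8 = 26 ≤ 31, value 15 + 10 + 19 = 44.
crate E + crate A + crate H + crate F: weight 11 + 6 + 6 + 8 = 31 ≤ 31, value 15 + 6 + 8 + 19 = 48.
Best is crate E, crate A, crate H, and crate F with total value 48.

48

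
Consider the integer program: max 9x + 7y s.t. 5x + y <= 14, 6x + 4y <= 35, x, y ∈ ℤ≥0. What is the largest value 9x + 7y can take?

The continuous relaxation peaks at (0, 8.75) with value 61.25; rounding to a feasible lattice point costs some objective.
(x,y)=(1,7): 5·1+1·7=12≤14, 6·1+4·7=34≤35, objective 58.
(x,y)=(0,8): 5·0+1·8=8≤14, 6·0+4·8=32≤35, objective 56.
(x,y)=(1,6): 5·1+1·6=11≤14, 6·1+4·6=30≤35, objective 51.
(x,y)=(0,7): 5·0+1·7=7≤14, 6·0+4·7=28≤35, objective 49.
Maximum is 58 at (x,y)=(1,7).

58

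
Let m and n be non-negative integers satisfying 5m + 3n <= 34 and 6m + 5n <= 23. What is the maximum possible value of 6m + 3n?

21

(m,n)=(3,1): 5·3+3·1=18≤34, 6·3+5·1=23≤23, objective 21.
(m,n)=(3,0): 5·3+3·0=15≤34, 6·3+5·0=18≤23, objective 18.
No feasible integer point exceeds 21.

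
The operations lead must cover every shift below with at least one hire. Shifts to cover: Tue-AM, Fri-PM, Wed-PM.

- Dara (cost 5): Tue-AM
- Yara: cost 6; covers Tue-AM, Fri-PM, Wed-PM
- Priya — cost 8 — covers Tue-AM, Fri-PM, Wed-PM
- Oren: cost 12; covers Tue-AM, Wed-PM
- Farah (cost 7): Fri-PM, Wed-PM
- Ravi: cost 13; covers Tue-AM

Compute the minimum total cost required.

6

Yara alone covers Tue-AM, Fri-PM, Wed-PM — every shift.
Total cost: 6.
No cover costs less than 6.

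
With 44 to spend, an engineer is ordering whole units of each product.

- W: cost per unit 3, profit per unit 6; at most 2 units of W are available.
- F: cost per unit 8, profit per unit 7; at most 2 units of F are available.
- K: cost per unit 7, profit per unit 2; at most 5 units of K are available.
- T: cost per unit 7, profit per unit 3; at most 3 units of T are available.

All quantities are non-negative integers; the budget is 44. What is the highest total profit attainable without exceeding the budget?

35

2×W, 2×F, 1×K, and 2×T: cost 43 ≤ 44, profit 2·6 + 2·7 + 1·2 + 2·3 = 34.
2×W, 2×F, and 3×T: cost 43 ≤ 44, profit 2·6 + 2·7 + 3·3 = 35.
Best is 35.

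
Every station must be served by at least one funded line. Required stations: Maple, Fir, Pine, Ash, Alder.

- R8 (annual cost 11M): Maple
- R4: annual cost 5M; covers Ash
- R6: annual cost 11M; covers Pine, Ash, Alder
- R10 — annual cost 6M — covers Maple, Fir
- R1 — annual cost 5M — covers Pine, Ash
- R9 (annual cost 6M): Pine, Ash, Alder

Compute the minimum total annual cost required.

Choose R10 and R9: together they cover Maple, Fir, Pine, Ash, Alder — every station.
Total annual cost: 6 + 6 = 12.

12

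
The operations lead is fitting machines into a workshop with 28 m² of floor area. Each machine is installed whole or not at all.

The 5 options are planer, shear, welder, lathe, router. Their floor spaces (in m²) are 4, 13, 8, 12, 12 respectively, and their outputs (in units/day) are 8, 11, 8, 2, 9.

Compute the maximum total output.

This is a 0-1 knapsack instance.
planer + shear + welder: floor space 4 + 13 + 8 = 25 ≤ 28, output 8 + 11 + 8 = 27.
planer + welder + router: floor space 4 + 8 + 12 = 24 ≤ 28, output 8 + 8 + 9 = 25.
shear + router: floor space 13 + 12 = 25 ≤ 28, output 11 + 9 = 20.
Best is planer, shear, and welder with total output 27.

27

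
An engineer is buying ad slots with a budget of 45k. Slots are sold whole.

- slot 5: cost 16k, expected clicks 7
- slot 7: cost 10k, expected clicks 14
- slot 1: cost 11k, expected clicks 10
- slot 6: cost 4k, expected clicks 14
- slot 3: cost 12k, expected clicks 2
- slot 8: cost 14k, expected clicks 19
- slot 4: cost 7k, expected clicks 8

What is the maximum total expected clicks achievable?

Allowing fractional choices, the relaxed optimum would be about 64.1, but ad slots are indivisible.
slot 7 + slot 1 + slot 6 + slot 8: cost 10 + 11 + 4 + 14 = 39 ≤ 45, expected clicks 14 + 10 + 14 + 19 = 57.
slot 7 + slot 6 + slot 8 + slot 4: cost 10 + 4 + 14 + 7 = 35 ≤ 45, expected clicks 14 + 14 + 19 + 8 = 55.
Best is slot 7, slot 1, slot 6, and slot 8 with total expected clicks 57.

57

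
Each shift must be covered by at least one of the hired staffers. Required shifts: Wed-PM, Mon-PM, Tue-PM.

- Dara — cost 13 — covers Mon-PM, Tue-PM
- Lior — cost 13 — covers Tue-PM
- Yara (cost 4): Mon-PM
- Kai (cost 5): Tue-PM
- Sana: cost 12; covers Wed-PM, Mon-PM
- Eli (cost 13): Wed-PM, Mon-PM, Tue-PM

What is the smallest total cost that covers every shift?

The greedy cost-per-new-shift heuristic would pick Yara, Kai, and Sana for 21, but a cheaper cover exists.
Eli alone covers Wed-PM, Mon-PM, Tue-PM — every shift.
Total cost: 13.
No cover costs less than 13.

13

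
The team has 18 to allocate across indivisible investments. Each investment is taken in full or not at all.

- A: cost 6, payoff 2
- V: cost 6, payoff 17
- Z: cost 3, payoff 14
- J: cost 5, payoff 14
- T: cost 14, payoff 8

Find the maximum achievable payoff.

45

Allowing fractional choices, the relaxed optimum would be about 47.3, but investments are indivisible.
V + Z + J: cost 6 + 3 + 5 = 14 ≤ 18, payoff 17 + 14 + 14 = 45.
A + V + Z: cost 6 + 6 + 3 = 15 ≤ 18, payoff 2 + 17 + 14 = 33.
A + V + J: cost 6 + 6 + 5 = 17 ≤ 18, payoff 2 + 17 + 14 = 33.
Best is V, Z, and J with total payoff 45.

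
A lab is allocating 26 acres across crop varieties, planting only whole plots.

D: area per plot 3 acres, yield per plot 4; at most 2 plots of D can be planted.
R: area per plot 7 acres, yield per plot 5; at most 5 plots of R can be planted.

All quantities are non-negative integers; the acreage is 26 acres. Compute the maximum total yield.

This is a bounded integer knapsack.
1×D and 3×R: area 24 ≤ 26, yield 1·4 + 3·5 = 19.
2×D and 2×R: area 20 ≤ 26, yield 2·4 + 2·5 = 18.
Best is 19.

19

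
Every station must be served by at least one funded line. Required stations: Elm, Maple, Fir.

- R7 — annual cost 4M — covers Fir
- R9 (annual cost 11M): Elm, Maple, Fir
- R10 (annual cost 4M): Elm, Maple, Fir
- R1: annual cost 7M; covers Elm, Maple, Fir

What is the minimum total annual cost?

R10 alone covers Elm, Maple, Fir — every station.
Total annual cost: 4.
No cover costs less than 4.

4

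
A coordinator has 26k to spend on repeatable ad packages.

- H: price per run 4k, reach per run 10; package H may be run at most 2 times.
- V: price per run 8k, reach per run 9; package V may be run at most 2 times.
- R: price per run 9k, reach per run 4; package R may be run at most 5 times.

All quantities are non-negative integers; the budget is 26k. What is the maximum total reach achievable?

This is a bounded integer knapsack.
Take 2×H and 2×V: price 24 ≤ 26, reach 2·10 + 2·9 = 38.
H has the best ratio (10/4) and is taken to its limit of 2; remaining capacity is filled optimally with the others.

38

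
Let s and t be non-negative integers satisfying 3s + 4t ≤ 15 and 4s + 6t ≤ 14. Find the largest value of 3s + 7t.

14

The continuous relaxation peaks at (0, 2.33) with value 16.33; rounding to a feasible lattice point costs some objective.
(s,t)=(0,2): 3·0+4·2=8≤15, 4·0+6·2=12≤14, objective 14.
(s,t)=(1,1): 3·1+4·1=7≤15, 4·1+6·1=10≤14, objective 10.
(s,t)=(0,1): 3·0+4·1=4≤15, 4·0+6·1=6≤14, objective 7.
The best lattice point is (0,2), giving 14.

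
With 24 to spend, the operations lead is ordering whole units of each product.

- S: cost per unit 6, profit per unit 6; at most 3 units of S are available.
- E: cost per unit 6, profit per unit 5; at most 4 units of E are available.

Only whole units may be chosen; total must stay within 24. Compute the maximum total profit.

This is a bounded integer knapsack.
3×S and 1×E: cost 24 ≤ 24, profit 3·6 + 1·5 = 23.
2×S and 2×E: cost 24 ≤ 24, profit 2·6 + 2·5 = 22.
Best is 23.

23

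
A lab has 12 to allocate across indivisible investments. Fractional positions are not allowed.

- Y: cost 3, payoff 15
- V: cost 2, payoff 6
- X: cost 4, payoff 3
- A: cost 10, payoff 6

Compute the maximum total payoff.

24

Allowing fractional choices, the relaxed optimum would be about 25.8, but investments are indivisible.
Y + X: cost 3 + 4 = 7 ≤ 12, payoff 15 + 3 = 18.
Y + V: cost 3 + 2 = 5 ≤ 12, payoff 15 + 6 = 21.
Y + V + X: cost 3 + 2 + 4 = 9 ≤ 12, payoff 15 + 6 + 3 = 24.
Best is Y, V, and X with total payoff 24.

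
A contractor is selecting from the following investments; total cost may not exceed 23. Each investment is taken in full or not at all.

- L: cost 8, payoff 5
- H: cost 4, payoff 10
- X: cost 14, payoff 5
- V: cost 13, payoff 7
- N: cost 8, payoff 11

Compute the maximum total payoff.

Allowing fractional choices, the relaxed optimum would be about 27.6, but investments are indivisible.
V + N: cost 13 + 8 = 21 ≤ 23, payoff 7 + 11 = 18.
L + H + N: cost 8 + 4 + 8 = 20 ≤ 23, payoff 5 + 10 + 11 = 26.
H + N: cost 4 + 8 = 12 ≤ 23, payoff 10 + 11 = 21.
Best is L, H, and N with total payoff 26.

26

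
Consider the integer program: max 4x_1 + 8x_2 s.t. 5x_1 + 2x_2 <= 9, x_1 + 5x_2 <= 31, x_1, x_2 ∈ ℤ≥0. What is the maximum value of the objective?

32

(x_1,x_2)=(0,4): 5·0+2·4=8≤9, 1·0+5·4=20≤31, objective 32.
(x_1,x_2)=(0,3): 5·0+2·3=6≤9, 1·0+5·3=15≤31, objective 24.
No feasible integer point exceeds 32.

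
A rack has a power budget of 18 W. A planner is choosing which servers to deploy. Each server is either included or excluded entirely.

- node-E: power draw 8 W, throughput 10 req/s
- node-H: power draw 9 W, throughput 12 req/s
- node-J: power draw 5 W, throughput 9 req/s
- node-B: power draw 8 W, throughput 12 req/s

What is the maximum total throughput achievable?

24

node-E + node-B: power draw 8 + 8 = 16 ≤ 18, throughput 10 + 12 = 22.
node-E + node-H: power draw 8 + 9 = 17 ≤ 18, throughput 10 + 12 = 22.
node-H + node-B: power draw 9 + 8 = 17 ≤ 18, throughput 12 + 12 = 24.
Best is node-H and node-B with total throughput 24.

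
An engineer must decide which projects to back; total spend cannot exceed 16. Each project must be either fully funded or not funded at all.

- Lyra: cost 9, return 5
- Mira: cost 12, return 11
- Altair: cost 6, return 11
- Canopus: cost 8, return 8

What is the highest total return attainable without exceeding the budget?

This is a 0-1 knapsack instance.
Take Altair and Canopus: cost 6 + 8 = 14 ≤ 16, return 11 + 8 = 19.
No other feasible combination does better.

19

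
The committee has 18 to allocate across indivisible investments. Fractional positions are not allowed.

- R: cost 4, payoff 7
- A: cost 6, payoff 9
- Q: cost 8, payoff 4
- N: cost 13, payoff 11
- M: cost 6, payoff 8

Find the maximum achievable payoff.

Treat it as a binary knapsack problem.
Allowing fractional choices, the relaxed optimum would be about 25.7, but investments are indivisible.
R + A + Q: cost 4 + 6 + 8 = 18 ≤ 18, payoff 7 + 9 + 4 = 20.
R + A + M: cost 4 + 6 + 6 = 16 ≤ 18, payoff 7 + 9 + 8 = 24.
Best is R, A, and M with total payoff 24.

24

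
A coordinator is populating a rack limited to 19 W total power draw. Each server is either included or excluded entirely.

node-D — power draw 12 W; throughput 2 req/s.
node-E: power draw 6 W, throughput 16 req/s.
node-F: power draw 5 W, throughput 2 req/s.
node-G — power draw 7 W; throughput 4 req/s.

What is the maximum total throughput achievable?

22

Allowing fractional choices, the relaxed optimum would be about 22.2, but servers are indivisible.
node-E + node-F + node-G: power draw 6 + 5 + 7 = 18 ≤ 19, throughput 16 + 2 + 4 = 22.
node-E + node-G: power draw 6 + 7 = 13 ≤ 19, throughput 16 + 4 = 20.
Best is node-E, node-F, and node-G with total throughput 22.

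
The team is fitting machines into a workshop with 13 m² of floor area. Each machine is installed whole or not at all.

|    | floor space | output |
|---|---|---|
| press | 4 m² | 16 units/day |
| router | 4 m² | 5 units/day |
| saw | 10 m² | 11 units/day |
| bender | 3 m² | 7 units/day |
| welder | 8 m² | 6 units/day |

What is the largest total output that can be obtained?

28

This is an integer program with binary decision variables.
Take press, router, and bender: floor space 4 + 4 + 3 = 11 ≤ 13, output 16 + 5 + 7 = 28.
No other feasible combination does better.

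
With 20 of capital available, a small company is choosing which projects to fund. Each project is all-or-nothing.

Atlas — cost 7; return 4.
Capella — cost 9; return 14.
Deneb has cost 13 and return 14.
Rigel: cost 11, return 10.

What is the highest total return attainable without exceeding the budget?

24

This is an integer program with binary decision variables.
Take Capella and Rigel: cost 9 + 11 = 20 ≤ 20, return 14 + 10 = 24.
No other feasible combination does better.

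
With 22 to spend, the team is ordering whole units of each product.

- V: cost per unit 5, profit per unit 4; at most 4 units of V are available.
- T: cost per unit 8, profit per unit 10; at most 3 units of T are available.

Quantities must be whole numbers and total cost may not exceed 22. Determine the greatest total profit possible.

2×T: cost 16 ≤ 22, profit 2·10 = 20.
1×V and 2×T: cost 21 ≤ 22, profit 1·4 + 2·10 = 24.
Best is 24.

24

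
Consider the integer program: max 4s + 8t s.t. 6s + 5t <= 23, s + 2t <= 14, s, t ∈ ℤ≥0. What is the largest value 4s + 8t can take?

(s,t)=(0,4) is feasible, giving 32.
(s,t)=(1,3) is feasible, giving 28.
The best lattice point is (0,4), giving 32.

32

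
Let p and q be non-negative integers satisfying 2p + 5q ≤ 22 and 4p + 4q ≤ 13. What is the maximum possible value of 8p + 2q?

24

(p,q)=(3,0): 2·3+5·0=6≤22, 4·3+4·0=12≤13, objective 24.
(p,q)=(2,1): 2·2+5·1=9≤22, 4·2+4·1=12≤13, objective 18.
(p,q)=(2,0): 2·2+5·0=4≤22, 4·2+4·0=8≤13, objective 16.
No feasible integer point exceeds 24.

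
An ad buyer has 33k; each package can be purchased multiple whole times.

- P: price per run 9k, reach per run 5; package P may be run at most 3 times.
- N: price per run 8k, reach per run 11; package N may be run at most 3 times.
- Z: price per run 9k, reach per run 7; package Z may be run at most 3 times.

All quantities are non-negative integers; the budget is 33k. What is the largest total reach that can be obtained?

3×N and 1×Z: price 33 ≤ 33, reach 3·11 + 1·7 = 40.
1×P and 3×N: price 33 ≤ 33, reach 1·5 + 3·11 = 38.
Best is 40.

40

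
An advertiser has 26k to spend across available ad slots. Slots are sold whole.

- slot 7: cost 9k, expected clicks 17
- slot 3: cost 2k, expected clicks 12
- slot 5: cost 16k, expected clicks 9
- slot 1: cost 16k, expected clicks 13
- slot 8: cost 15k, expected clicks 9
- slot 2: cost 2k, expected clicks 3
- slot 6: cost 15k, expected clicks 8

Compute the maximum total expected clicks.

38

slot 7 + slot 3 + slot 8: cost 9 + 2 + 15 = 26 ≤ 26, expected clicks 17 + 12 + 9 = 38.
slot 7 + slot 3 + slot 2: cost 9 + 2 + 2 = 13 ≤ 26, expected clicks 17 + 12 + 3 = 32.
slot 7 + slot 3 + slot 6: cost 9 + 2 + 15 = 26 ≤ 26, expected clicks 17 + 12 + 8 = 37.
Best is slot 7, slot 3, and slot 8 with total expected clicks 38.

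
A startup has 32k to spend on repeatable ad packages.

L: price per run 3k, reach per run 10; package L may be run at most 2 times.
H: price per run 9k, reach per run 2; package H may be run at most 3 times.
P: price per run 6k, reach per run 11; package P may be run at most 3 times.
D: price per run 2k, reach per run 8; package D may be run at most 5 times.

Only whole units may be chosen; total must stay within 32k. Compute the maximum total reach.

This is a bounded integer knapsack.
1×L, 3×P, and 5×D: price 31 ≤ 32, reach 1·10 + 3·11 + 5·8 = 83.
2×L, 3×P, and 4×D: price 32 ≤ 32, reach 2·10 + 3·11 + 4·8 = 85.
Best is 85.

85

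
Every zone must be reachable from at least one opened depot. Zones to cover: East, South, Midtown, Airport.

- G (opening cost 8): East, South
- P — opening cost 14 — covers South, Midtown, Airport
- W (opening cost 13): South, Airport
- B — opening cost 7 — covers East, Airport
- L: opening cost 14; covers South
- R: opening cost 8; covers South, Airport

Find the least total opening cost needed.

21

Choose P and B: together they cover East, South, Midtown, Airport — every zone.
Total opening cost: 14 + 7 = 21.
No cover costs less than 21.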